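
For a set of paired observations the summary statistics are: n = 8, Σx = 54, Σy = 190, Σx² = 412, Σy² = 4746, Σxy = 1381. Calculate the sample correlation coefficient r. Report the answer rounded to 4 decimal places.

Numerator: nΣxy − (Σx)(Σy) = 8·1381 − (54)(190) = 788
Denominator: √[(nΣx²−(Σx)²)(nΣy²−(Σy)²)]
  nΣx²−(Σx)² = 8·412 − 2916 = 380;  nΣy²−(Σy)² = 8·4746 − 36100 = 1868
  √(380·1868) = √709840 = 842.5200
r = 788 / 842.5200 = 0.9353

0.9353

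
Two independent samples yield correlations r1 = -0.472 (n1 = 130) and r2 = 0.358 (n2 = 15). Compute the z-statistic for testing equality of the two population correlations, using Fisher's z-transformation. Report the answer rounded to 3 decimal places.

Fisher z-transforms: z1 = atanh(-0.472) = -0.512641, z2 = atanh(0.358) = 0.374590; difference d = -0.887231
Var(d) = 1/127 + 1/12 = 0.0078740 + 0.0833333 = 0.0912073
z = d/√Var(d) = -0.887231 / √0.0912073 = -0.887231 / 0.302005 = -2.938

-2.938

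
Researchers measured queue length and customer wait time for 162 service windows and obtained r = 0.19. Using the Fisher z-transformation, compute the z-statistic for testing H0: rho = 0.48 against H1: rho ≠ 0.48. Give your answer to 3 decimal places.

-4.169

z_r = atanh(0.19) = 0.192337,  z_0 = atanh(0.48) = 0.522984
SE = 1/√(n−3) = 1/√159 = 0.079305
z = (z_r − z_0)/SE = (0.192337 − 0.522984) / 0.079305 = -0.330647 / 0.079305 = -4.169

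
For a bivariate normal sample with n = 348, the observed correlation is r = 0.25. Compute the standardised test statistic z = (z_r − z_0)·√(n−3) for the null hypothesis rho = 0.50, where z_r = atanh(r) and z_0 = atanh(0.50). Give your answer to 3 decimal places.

z_r = atanh(0.25) = 0.255413,  z_0 = atanh(0.50) = 0.549306
SE = 1/√(n−3) = 1/√345 = 0.053838
z = (z_r − z_0)/SE = (0.255413 − 0.549306) / 0.053838 = -0.293893 / 0.053838 = -5.459

-5.459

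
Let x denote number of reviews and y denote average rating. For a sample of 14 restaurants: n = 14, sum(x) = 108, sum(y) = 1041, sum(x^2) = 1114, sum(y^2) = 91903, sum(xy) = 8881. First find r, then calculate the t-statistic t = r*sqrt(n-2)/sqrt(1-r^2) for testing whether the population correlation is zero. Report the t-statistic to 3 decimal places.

1.610

S_xy = nΣxy − ΣxΣy = 14·8881 − 108·1041 = 124334 − 112428 = 11906
S_xx = nΣx² − (Σx)² = 14·1114 − 108² = 15596 − 11664 = 3932
S_yy = nΣy² − (Σy)² = 14·91903 − 1041² = 1286642 − 1083681 = 202961
r = S_xy / √(S_xx·S_yy) = 11906 / √(3932·202961) = 11906 / √798042652 = 11906 / 28249.6487 = 0.4215
t = r·√(n−2)/√(1−r²) = 0.4215·√12 / √(1−0.177662) = 1.460119 / 0.906829 = 1.610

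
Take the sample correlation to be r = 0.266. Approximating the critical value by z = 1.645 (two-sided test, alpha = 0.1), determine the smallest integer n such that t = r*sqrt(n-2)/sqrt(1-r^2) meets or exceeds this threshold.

r√(n−2)/√(1−r²) ≥ 1.645  ⇔  n−2 ≥ (1.645)²·(1−r²)/r²
(1−r²)/r² = (1−0.070756)/0.070756 = 13.1331
n ≥ 2 + 2.706025·13.1331 = 2 + 35.5385 = 37.5385
⌈37.5385⌉ = 38

38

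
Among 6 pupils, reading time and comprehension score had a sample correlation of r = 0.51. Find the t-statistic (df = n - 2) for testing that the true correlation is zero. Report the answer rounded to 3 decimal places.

1.186

1 − r² = 1 − 0.2601 = 0.7399;  √(1−r²) = 0.860174
√(n−2) = √4 = 2.000000
t = r·√(n−2)/√(1−r²) = 0.51 · 2.000000 / 0.860174 = 1.186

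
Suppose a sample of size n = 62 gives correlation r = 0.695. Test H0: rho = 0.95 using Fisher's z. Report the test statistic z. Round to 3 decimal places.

-7.483

z_r = atanh(0.695) = 0.857563,  z_0 = atanh(0.95) = 1.831781
SE = 1/√(n−3) = 1/√59 = 0.130189
z = (z_r − z_0)/SE = (0.857563 − 1.831781) / 0.130189 = -0.974218 / 0.130189 = -7.483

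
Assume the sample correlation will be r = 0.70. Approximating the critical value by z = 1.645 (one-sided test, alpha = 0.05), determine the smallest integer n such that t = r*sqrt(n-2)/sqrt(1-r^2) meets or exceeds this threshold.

r√(n−2)/√(1−r²) ≥ 1.645  ⇔  n−2 ≥ (1.645)²·(1−r²)/r²
(1−r²)/r² = (1−0.4900)/0.4900 = 1.0408
n ≥ 2 + 2.706025·1.0408 = 2 + 2.8164 = 4.8164
⌈4.8164⌉ = 5

5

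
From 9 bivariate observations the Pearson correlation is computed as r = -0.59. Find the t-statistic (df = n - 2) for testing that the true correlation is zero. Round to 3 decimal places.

t = r·√(n−2) / √(1−r²) with r = -0.59, n = 9
  = -0.59·√7 / √(1 − 0.3481)
  = -0.59·2.645751 / 0.807403
  = -1.560993 / 0.807403 = -1.933

-1.933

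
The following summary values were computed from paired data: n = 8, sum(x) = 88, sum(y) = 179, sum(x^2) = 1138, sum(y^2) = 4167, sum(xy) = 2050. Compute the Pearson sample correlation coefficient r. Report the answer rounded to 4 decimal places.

S_xy = nΣxy − ΣxΣy = 8·2050 − 88·179 = 16400 − 15752 = 648
S_xx = nΣx² − (Σx)² = 8·1138 − 88² = 9104 − 7744 = 1360
S_yy = nΣy² − (Σy)² = 8·4167 − 179² = 33336 − 32041 = 1295
r = S_xy / √(S_xx·S_yy) = 648 / √(1360·1295) = 648 / √1761200 = 648 / 1327.1021 = 0.4883

0.4883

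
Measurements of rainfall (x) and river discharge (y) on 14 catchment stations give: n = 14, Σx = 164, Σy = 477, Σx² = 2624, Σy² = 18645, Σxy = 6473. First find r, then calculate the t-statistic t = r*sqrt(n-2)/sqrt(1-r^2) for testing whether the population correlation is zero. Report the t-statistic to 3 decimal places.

S_xy = nΣxy − ΣxΣy = 14·6473 − 164·477 = 90622 − 78228 = 12394
S_xx = nΣx² − (Σx)² = 14·2624 − 164² = 36736 − 26896 = 9840
S_yy = nΣy² − (Σy)² = 14·18645 − 477² = 261030 − 227529 = 33501
r = S_xy / √(S_xx·S_yy) = 12394 / √(9840·33501) = 12394 / √329649840 = 12394 / 18156.2617 = 0.6826
t = r·√(n−2)/√(1−r²) = 0.6826·√12 / √(1−0.465943) = 2.364596 / 0.730792 = 3.236

3.236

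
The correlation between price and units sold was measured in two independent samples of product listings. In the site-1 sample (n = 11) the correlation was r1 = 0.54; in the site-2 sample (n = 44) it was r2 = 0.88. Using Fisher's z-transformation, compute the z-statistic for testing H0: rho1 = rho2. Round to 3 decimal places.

Fisher z-transforms: z1 = atanh(0.54) = 0.604156, z2 = atanh(0.88) = 1.375768; difference d = -0.771612
Var(d) = 1/8 + 1/41 = 0.1250000 + 0.0243902 = 0.1493902
z = d/√Var(d) = -0.771612 / √0.1493902 = -0.771612 / 0.386510 = -1.996

-1.996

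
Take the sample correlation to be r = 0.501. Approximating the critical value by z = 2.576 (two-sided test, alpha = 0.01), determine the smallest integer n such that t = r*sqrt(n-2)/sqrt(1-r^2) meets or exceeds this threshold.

22

Need r·√(n−2)/√(1−r²) ≥ 2.576
√(n−2) ≥ 2.576·√(1−0.251001) / 0.501 = 2.576·0.865447 / 0.501 = 4.4499
n−2 ≥ 19.8016  ⇒  n ≥ 21.8016
Smallest integer n = 22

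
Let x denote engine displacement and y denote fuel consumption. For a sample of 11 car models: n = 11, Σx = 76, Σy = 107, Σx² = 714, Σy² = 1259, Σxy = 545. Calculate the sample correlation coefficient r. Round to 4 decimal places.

Numerator: nΣxy − (Σx)(Σy) = 11·545 − (76)(107) = -2137
Denominator: √[(nΣx²−(Σx)²)(nΣy²−(Σy)²)]
  nΣx²−(Σx)² = 11·714 − 5776 = 2078;  nΣy²−(Σy)² = 11·1259 − 11449 = 2400
  √(2078·2400) = √4987200 = 2233.2040
r = -2137 / 2233.2040 = -0.9569

-0.9569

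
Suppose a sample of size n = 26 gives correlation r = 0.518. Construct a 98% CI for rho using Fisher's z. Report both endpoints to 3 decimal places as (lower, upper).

z_r = atanh(0.518) = 0.573602;  SE = 1/√(n−3) = 1/√23 = 0.208514
z-limits: 0.573602 ± 2.326·0.208514 = 0.573602 ± 0.485004 = [0.088598, 1.058606]
ρ-limits: (tanh 0.088598, tanh 1.058606) = (0.088, 0.785)

(0.088, 0.785)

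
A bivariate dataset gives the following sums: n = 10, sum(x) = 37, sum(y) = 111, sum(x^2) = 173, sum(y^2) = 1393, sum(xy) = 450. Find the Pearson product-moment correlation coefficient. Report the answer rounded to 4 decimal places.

S_xy = nΣxy − ΣxΣy = 10·450 − 37·111 = 4500 − 4107 = 393
S_xx = nΣx² − (Σx)² = 10·173 − 37² = 1730 − 1369 = 361
S_yy = nΣy² − (Σy)² = 10·1393 − 111² = 13930 − 12321 = 1609
r = S_xy / √(S_xx·S_yy) = 393 / √(361·1609) = 393 / √580849 = 393 / 762.1345 = 0.5157

0.5157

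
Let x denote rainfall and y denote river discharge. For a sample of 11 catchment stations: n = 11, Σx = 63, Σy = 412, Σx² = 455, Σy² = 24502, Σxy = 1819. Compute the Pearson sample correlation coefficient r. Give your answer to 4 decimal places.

Numerator: nΣxy − (Σx)(Σy) = 11·1819 − (63)(412) = -5947
Denominator: √[(nΣx²−(Σx)²)(nΣy²−(Σy)²)]
  nΣx²−(Σx)² = 11·455 − 3969 = 1036;  nΣy²−(Σy)² = 11·24502 − 169744 = 99778
  √(1036·99778) = √103370008 = 10167.1042
r = -5947 / 10167.1042 = -0.5849

-0.5849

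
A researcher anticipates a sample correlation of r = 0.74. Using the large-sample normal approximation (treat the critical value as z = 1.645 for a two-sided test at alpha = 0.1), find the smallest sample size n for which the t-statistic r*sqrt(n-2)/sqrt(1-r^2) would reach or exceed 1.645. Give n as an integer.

r√(n−2)/√(1−r²) ≥ 1.645  ⇔  n−2 ≥ (1.645)²·(1−r²)/r²
(1−r²)/r² = (1−0.5476)/0.5476 = 0.8262
n ≥ 2 + 2.706025·0.8262 = 2 + 2.2357 = 4.2357
⌈4.2357⌉ = 5

5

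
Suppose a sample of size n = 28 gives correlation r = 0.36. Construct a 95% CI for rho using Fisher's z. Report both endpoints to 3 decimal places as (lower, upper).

(-0.015, 0.646)

z_r = atanh(0.36) = 0.376886;  SE = 1/√(n−3) = 1/√25 = 0.200000
z-limits: 0.376886 ± 1.960·0.200000 = 0.376886 ± 0.392000 = [-0.015114, 0.768886]
ρ-limits: (tanh -0.015114, tanh 0.768886) = (-0.015, 0.646)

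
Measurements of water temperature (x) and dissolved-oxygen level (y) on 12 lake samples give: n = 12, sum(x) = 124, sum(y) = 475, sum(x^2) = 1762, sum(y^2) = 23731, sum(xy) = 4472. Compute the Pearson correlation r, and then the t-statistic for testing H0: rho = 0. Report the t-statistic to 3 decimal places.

Numerator: nΣxy − (Σx)(Σy) = 12·4472 − (124)(475) = -5236
Denominator: √[(nΣx²−(Σx)²)(nΣy²−(Σy)²)]
  nΣx²−(Σx)² = 12·1762 − 15376 = 5768;  nΣy²−(Σy)² = 12·23731 − 225625 = 59147
  √(5768·59147) = √341159896 = 18470.5142
r = -5236 / 18470.5142 = -0.2835
t = r·√(n−2)/√(1−r²) = -0.2835·√10 / √(1−0.080372) = -0.896506 / 0.958972 = -0.935

-0.935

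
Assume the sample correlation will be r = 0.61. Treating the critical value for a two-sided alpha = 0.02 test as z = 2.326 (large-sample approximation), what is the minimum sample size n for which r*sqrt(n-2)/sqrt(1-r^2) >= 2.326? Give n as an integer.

r√(n−2)/√(1−r²) ≥ 2.326  ⇔  n−2 ≥ (2.326)²·(1−r²)/r²
(1−r²)/r² = (1−0.3721)/0.3721 = 1.6874
n ≥ 2 + 5.410276·1.6874 = 2 + 9.1293 = 11.1293
⌈11.1293⌉ = 12

12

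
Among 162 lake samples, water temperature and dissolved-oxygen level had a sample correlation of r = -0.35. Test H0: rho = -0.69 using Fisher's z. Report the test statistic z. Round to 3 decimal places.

6.084

Fisher z: atanh(-0.35) = -0.365444, atanh(-0.69) = -0.847956
z = (z_r − z_0)·√(n−3) = (-0.365444 − (-0.847956))·√159 = 0.482512 · 12.609520 = 6.084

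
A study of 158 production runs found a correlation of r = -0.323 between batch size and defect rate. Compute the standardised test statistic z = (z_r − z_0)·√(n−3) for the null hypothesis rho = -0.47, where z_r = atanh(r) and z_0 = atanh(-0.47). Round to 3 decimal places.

2.180

z_r = atanh(-0.323) = -0.334993,  z_0 = atanh(-0.47) = -0.510070
SE = 1/√(n−3) = 1/√155 = 0.080322
z = (z_r − z_0)/SE = (-0.334993 − (-0.510070)) / 0.080322 = 0.175077 / 0.080322 = 2.180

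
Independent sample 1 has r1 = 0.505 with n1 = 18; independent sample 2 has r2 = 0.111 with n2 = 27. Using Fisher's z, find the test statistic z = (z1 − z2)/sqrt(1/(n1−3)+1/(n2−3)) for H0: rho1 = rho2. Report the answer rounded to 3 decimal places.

Fisher z-transforms: z1 = atanh(0.505) = 0.555995, z2 = atanh(0.111) = 0.111459; difference d = 0.444536
Var(d) = 1/15 + 1/24 = 0.0666667 + 0.0416667 = 0.1083334
z = d/√Var(d) = 0.444536 / √0.1083334 = 0.444536 / 0.329140 = 1.351

1.351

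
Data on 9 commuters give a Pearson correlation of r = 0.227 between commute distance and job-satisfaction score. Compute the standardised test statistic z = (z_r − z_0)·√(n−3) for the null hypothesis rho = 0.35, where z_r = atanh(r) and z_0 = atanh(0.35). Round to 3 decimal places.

Fisher z: atanh(0.227) = 0.231024, atanh(0.35) = 0.365444
z = (z_r − z_0)·√(n−3) = (0.231024 − 0.365444)·√6 = -0.134420 · 2.449490 = -0.329

-0.329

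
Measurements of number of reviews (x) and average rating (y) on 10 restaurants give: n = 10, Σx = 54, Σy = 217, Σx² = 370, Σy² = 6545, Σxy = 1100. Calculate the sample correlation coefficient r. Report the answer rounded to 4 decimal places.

-0.1892

Numerator: nΣxy − (Σx)(Σy) = 10·1100 − (54)(217) = -718
Denominator: √[(nΣx²−(Σx)²)(nΣy²−(Σy)²)]
  nΣx²−(Σx)² = 10·370 − 2916 = 784;  nΣy²−(Σy)² = 10·6545 − 47089 = 18361
  √(784·18361) = √14395024 = 3794.0775
r = -718 / 3794.0775 = -0.1892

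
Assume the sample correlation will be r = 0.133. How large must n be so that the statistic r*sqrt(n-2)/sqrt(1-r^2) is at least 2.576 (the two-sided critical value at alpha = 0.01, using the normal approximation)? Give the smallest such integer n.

Need r·√(n−2)/√(1−r²) ≥ 2.576
√(n−2) ≥ 2.576·√(1−0.017689) / 0.133 = 2.576·0.991116 / 0.133 = 19.1964
n−2 ≥ 368.5018  ⇒  n ≥ 370.5018
Smallest integer n = 371

371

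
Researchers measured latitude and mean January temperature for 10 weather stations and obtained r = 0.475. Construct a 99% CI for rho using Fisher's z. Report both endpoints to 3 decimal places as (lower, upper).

(-0.428, 0.903)

z_r = atanh(0.475) = 0.516508;  SE = 1/√(n−3) = 1/√7 = 0.377964
z-limits: 0.516508 ± 2.576·0.377964 = 0.516508 ± 0.973635 = [-0.457127, 1.490143]
ρ-limits: (tanh -0.457127, tanh 1.490143) = (-0.428, 0.903)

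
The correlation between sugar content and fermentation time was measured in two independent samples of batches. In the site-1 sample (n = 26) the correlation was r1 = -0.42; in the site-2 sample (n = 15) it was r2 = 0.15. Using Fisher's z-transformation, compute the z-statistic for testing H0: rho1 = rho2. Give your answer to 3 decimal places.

-1.682

Fisher z-transforms: z1 = atanh(-0.42) = -0.447692, z2 = atanh(0.15) = 0.151140; difference d = -0.598832
Var(d) = 1/23 + 1/12 = 0.0434783 + 0.0833333 = 0.1268116
z = d/√Var(d) = -0.598832 / √0.1268116 = -0.598832 / 0.356106 = -1.682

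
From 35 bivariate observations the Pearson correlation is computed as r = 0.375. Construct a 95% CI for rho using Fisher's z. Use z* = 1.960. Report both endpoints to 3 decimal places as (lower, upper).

z_r = atanh(0.375) = 0.394229;  SE = 1/√(n−3) = 1/√32 = 0.176777
z-limits: 0.394229 ± 1.960·0.176777 = 0.394229 ± 0.346483 = [0.047746, 0.740712]
ρ-limits: (tanh 0.047746, tanh 0.740712) = (0.048, 0.630)

(0.048, 0.630)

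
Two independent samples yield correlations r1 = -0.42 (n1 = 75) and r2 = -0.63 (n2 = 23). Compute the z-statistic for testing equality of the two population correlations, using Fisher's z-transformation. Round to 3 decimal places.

1.162

z1 = atanh(-0.42) = -0.447692,  z2 = atanh(-0.63) = -0.741416
SE = √(1/(n1−3) + 1/(n2−3)) = √(1/72 + 1/20) = √(0.0138889 + 0.0500000) = √0.0638889 = 0.252763
z = (z1 − z2)/SE = (-0.447692 − (-0.741416)) / 0.252763 = 0.293724 / 0.252763 = 1.162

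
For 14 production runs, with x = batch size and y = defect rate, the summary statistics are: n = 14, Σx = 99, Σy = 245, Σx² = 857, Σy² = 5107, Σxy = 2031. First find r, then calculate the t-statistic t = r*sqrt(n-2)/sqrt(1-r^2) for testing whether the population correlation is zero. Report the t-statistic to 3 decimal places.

5.203

S_xy = nΣxy − ΣxΣy = 14·2031 − 99·245 = 28434 − 24255 = 4179
S_xx = nΣx² − (Σx)² = 14·857 − 99² = 11998 − 9801 = 2197
S_yy = nΣy² − (Σy)² = 14·5107 − 245² = 71498 − 60025 = 11473
r = S_xy / √(S_xx·S_yy) = 4179 / √(2197·11473) = 4179 / √25206181 = 4179 / 5020.5758 = 0.8324
t = r·√(n−2)/√(1−r²) = 0.8324·√12 / √(1−0.692890) = 2.883518 / 0.554175 = 5.203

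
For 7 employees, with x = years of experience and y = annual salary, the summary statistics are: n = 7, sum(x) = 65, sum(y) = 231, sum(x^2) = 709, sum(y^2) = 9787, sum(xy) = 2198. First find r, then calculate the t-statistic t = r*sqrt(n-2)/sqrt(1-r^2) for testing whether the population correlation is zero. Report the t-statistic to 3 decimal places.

S_xy = nΣxy − ΣxΣy = 7·2198 − 65·231 = 15386 − 15015 = 371
S_xx = nΣx² − (Σx)² = 7·709 − 65² = 4963 − 4225 = 738
S_yy = nΣy² − (Σy)² = 7·9787 − 231² = 68509 − 53361 = 15148
r = S_xy / √(S_xx·S_yy) = 371 / √(738·15148) = 371 / √11179224 = 371 / 3343.5347 = 0.1110
t = r·√(n−2)/√(1−r²) = 0.1110·√5 / √(1−0.012321) = 0.248204 / 0.993820 = 0.250

0.250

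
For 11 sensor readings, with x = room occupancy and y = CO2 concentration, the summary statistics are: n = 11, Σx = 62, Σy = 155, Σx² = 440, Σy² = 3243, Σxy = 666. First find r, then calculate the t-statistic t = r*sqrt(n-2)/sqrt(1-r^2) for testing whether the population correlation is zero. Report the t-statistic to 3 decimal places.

-2.712

Numerator: nΣxy − (Σx)(Σy) = 11·666 − (62)(155) = -2284
Denominator: √[(nΣx²−(Σx)²)(nΣy²−(Σy)²)]
  nΣx²−(Σx)² = 11·440 − 3844 = 996;  nΣy²−(Σy)² = 11·3243 − 24025 = 11648
  √(996·11648) = √11601408 = 3406.0840
r = -2284 / 3406.0840 = -0.6706
t = r·√(n−2)/√(1−r²) = -0.6706·√9 / √(1−0.449704) = -2.011800 / 0.741819 = -2.712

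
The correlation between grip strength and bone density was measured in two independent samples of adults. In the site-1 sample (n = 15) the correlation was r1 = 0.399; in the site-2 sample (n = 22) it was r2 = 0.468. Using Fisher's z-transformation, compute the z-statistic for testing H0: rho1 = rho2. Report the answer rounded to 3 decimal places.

Fisher z-transforms: z1 = atanh(0.399) = 0.422459, z2 = atanh(0.468) = 0.507506; difference d = -0.085047
Var(d) = 1/12 + 1/19 = 0.0833333 + 0.0526316 = 0.1359649
z = d/√Var(d) = -0.085047 / √0.1359649 = -0.085047 / 0.368734 = -0.231

-0.231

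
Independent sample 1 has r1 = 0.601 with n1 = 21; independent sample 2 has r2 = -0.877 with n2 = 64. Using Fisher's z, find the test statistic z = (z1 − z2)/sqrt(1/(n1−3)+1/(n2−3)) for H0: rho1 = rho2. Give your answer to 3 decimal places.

7.670

z1 = atanh(0.601) = 0.694711,  z2 = atanh(-0.877) = -1.362623
SE = √(1/(n1−3) + 1/(n2−3)) = √(1/18 + 1/61) = √(0.0555556 + 0.0163934) = √0.0719490 = 0.268233
z = (z1 − z2)/SE = (0.694711 − (-1.362623)) / 0.268233 = 2.057334 / 0.268233 = 7.670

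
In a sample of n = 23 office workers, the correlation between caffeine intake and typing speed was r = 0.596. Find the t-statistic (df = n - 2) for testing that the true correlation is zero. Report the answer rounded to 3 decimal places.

t = r·√(n−2) / √(1−r²) with r = 0.596, n = 23
  = 0.596·√21 / √(1 − 0.355216)
  = 0.596·4.582576 / 0.802984
  = 2.731215 / 0.802984 = 3.401

3.401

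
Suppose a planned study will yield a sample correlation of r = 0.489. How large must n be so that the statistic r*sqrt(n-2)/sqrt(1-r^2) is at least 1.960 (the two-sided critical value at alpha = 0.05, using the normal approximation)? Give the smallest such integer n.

Need r·√(n−2)/√(1−r²) ≥ 1.960
√(n−2) ≥ 1.960·√(1−0.239121) / 0.489 = 1.960·0.872284 / 0.489 = 3.4963
n−2 ≥ 12.2241  ⇒  n ≥ 14.2241
Smallest integer n = 15

15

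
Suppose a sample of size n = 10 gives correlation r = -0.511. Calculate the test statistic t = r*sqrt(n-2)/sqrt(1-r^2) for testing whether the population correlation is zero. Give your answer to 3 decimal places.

t = r·√(n−2) / √(1−r²) with r = -0.511, n = 10
  = -0.511·√8 / √(1 − 0.261121)
  = -0.511·2.828427 / 0.859581
  = -1.445326 / 0.859581 = -1.681

-1.681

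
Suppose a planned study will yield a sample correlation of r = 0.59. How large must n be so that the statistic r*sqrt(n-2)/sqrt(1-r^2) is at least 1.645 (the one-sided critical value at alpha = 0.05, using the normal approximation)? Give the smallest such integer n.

Need r·√(n−2)/√(1−r²) ≥ 1.645
√(n−2) ≥ 1.645·√(1−0.3481) / 0.59 = 1.645·0.807403 / 0.59 = 2.2511
n−2 ≥ 5.0675  ⇒  n ≥ 7.0675
Smallest integer n = 8

8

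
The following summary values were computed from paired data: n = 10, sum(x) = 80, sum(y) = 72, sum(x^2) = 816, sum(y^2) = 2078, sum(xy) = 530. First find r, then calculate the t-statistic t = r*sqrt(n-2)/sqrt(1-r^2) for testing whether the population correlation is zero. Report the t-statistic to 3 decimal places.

-0.249

S_xy = nΣxy − ΣxΣy = 10·530 − 80·72 = 5300 − 5760 = -460
S_xx = nΣx² − (Σx)² = 10·816 − 80² = 8160 − 6400 = 1760
S_yy = nΣy² − (Σy)² = 10·2078 − 72² = 20780 − 5184 = 15596
r = S_xy / √(S_xx·S_yy) = -460 / √(1760·15596) = -460 / √27448960 = -460 / 5239.1755 = -0.0878
t = r·√(n−2)/√(1−r²) = -0.0878·√8 / √(1−0.007709) = -0.248336 / 0.996138 = -0.249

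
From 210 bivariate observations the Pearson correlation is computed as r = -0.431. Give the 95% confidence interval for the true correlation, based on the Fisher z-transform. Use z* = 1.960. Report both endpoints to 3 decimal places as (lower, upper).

(-0.535, -0.314)

Fisher z: z_r = atanh(r) = ½·ln((1+(-0.431))/(1−(-0.431))) = -0.461124
SE(z) = 1/√(n−3) = 1/√207 = 0.069505
95% ⇒ z* = 1.960; margin = 1.960·0.069505 = 0.136230
CI on z-scale: (-0.597354, -0.324894)
Back-transform: tanh(-0.597354) = -0.535164, tanh(-0.324894) = -0.313925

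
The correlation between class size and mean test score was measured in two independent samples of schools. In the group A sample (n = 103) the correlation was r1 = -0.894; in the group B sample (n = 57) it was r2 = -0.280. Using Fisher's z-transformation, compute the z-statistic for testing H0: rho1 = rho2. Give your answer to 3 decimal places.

z1 = atanh(-0.894) = -1.441504,  z2 = atanh(-0.280) = -0.287682
SE = √(1/(n1−3) + 1/(n2−3)) = √(1/100 + 1/54) = √(0.0100000 + 0.0185185) = √0.0285185 = 0.168874
z = (z1 − z2)/SE = (-1.441504 − (-0.287682)) / 0.168874 = -1.153822 / 0.168874 = -6.832

-6.832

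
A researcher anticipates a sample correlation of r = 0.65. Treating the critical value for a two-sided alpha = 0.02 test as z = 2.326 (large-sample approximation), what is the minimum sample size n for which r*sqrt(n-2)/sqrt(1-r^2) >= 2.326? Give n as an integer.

Need r·√(n−2)/√(1−r²) ≥ 2.326
√(n−2) ≥ 2.326·√(1−0.4225) / 0.65 = 2.326·0.759934 / 0.65 = 2.7194
n−2 ≥ 7.3951  ⇒  n ≥ 9.3951
Smallest integer n = 10

10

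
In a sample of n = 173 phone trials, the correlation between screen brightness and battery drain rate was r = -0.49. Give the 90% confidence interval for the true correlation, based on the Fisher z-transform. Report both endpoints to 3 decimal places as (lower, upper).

z_r = atanh(-0.49) = -0.536060;  SE = 1/√(n−3) = 1/√170 = 0.076696
z-limits: -0.536060 ± 1.645·0.076696 = -0.536060 ± 0.126165 = [-0.662225, -0.409895]
ρ-limits: (tanh -0.662225, tanh -0.409895) = (-0.580, -0.388)

(-0.580, -0.388)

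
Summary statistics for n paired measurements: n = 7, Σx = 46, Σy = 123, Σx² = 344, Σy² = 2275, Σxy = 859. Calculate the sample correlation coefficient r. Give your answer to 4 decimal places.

S_xy = nΣxy − ΣxΣy = 7·859 − 46·123 = 6013 − 5658 = 355
S_xx = nΣx² − (Σx)² = 7·344 − 46² = 2408 − 2116 = 292
S_yy = nΣy² − (Σy)² = 7·2275 − 123² = 15925 − 15129 = 796
r = S_xy / √(S_xx·S_yy) = 355 / √(292·796) = 355 / √232432 = 355 / 482.1120 = 0.7363

0.7363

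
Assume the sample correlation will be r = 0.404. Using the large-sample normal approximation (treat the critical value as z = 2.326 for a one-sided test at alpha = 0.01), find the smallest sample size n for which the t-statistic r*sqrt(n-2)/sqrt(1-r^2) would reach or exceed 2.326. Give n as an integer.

30

r√(n−2)/√(1−r²) ≥ 2.326  ⇔  n−2 ≥ (2.326)²·(1−r²)/r²
(1−r²)/r² = (1−0.163216)/0.163216 = 5.1269
n ≥ 2 + 5.410276·5.1269 = 2 + 27.7379 = 29.7379
⌈29.7379⌉ = 30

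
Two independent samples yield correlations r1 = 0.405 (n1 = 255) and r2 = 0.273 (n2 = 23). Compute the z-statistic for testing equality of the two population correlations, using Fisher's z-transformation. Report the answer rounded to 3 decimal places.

0.644

Fisher z-transforms: z1 = atanh(0.405) = 0.429616, z2 = atanh(0.273) = 0.280103; difference d = 0.149513
Var(d) = 1/252 + 1/20 = 0.0039683 + 0.0500000 = 0.0539683
z = d/√Var(d) = 0.149513 / √0.0539683 = 0.149513 / 0.232311 = 0.644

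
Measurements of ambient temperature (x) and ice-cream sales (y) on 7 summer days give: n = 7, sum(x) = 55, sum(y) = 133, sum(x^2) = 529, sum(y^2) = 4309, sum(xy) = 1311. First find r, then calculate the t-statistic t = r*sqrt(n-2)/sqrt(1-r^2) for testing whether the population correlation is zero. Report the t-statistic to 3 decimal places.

Numerator: nΣxy − (Σx)(Σy) = 7·1311 − (55)(133) = 1862
Denominator: √[(nΣx²−(Σx)²)(nΣy²−(Σy)²)]
  nΣx²−(Σx)² = 7·529 − 3025 = 678;  nΣy²−(Σy)² = 7·4309 − 17689 = 12474
  √(678·12474) = √8457372 = 2908.1561
r = 1862 / 2908.1561 = 0.6403
t = r·√(n−2)/√(1−r²) = 0.6403·√5 / √(1−0.409984) = 1.431754 / 0.768125 = 1.864

1.864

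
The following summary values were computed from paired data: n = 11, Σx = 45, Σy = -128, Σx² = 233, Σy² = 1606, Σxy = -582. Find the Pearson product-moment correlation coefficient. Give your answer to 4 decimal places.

-0.7730

Numerator: nΣxy − (Σx)(Σy) = 11·(-582) − (45)(-128) = -642
Denominator: √[(nΣx²−(Σx)²)(nΣy²−(Σy)²)]
  nΣx²−(Σx)² = 11·233 − 2025 = 538;  nΣy²−(Σy)² = 11·1606 − 16384 = 1282
  √(538·1282) = √689716 = 830.4914
r = -642 / 830.4914 = -0.7730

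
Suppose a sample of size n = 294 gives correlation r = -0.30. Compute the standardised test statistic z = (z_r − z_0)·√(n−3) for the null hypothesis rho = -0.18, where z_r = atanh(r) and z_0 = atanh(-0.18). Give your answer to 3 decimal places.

z_r = atanh(-0.30) = -0.309520,  z_0 = atanh(-0.18) = -0.181983
SE = 1/√(n−3) = 1/√291 = 0.058621
z = (z_r − z_0)/SE = (-0.309520 − (-0.181983)) / 0.058621 = -0.127537 / 0.058621 = -2.176

-2.176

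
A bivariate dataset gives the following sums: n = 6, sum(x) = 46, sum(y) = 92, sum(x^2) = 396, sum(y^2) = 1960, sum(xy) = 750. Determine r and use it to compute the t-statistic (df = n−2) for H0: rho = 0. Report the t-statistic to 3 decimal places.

Numerator: nΣxy − (Σx)(Σy) = 6·750 − (46)(92) = 268
Denominator: √[(nΣx²−(Σx)²)(nΣy²−(Σy)²)]
  nΣx²−(Σx)² = 6·396 − 2116 = 260;  nΣy²−(Σy)² = 6·1960 − 8464 = 3296
  √(260·3296) = √856960 = 925.7213
r = 268 / 925.7213 = 0.2895
t = r·√(n−2)/√(1−r²) = 0.2895·√4 / √(1−0.083810) = 0.579000 / 0.957178 = 0.605

0.605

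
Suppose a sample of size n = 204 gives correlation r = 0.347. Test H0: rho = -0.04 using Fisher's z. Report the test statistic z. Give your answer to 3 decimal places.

5.700

z_r = atanh(0.347) = 0.362029,  z_0 = atanh(-0.04) = -0.040021
SE = 1/√(n−3) = 1/√201 = 0.070535
z = (z_r − z_0)/SE = (0.362029 − (-0.040021)) / 0.070535 = 0.402050 / 0.070535 = 5.700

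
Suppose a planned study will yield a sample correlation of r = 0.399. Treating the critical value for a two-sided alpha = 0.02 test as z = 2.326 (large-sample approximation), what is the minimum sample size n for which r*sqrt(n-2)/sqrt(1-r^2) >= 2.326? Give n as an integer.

31

r√(n−2)/√(1−r²) ≥ 2.326  ⇔  n−2 ≥ (2.326)²·(1−r²)/r²
(1−r²)/r² = (1−0.159201)/0.159201 = 5.2814
n ≥ 2 + 5.410276·5.2814 = 2 + 28.5738 = 30.5738
⌈30.5738⌉ = 31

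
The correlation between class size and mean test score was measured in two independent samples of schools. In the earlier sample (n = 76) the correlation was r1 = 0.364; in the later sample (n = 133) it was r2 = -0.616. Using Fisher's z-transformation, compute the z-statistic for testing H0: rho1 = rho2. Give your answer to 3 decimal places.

7.521

z1 = atanh(0.364) = 0.381489,  z2 = atanh(-0.616) = -0.718533
SE = √(1/(n1−3) + 1/(n2−3)) = √(1/73 + 1/130) = √(0.0136986 + 0.0076923) = √0.0213909 = 0.146256
z = (z1 − z2)/SE = (0.381489 − (-0.718533)) / 0.146256 = 1.100022 / 0.146256 = 7.521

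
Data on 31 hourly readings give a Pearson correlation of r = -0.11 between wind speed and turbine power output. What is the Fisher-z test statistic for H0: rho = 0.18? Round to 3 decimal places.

-1.547

z_r = atanh(-0.11) = -0.110447,  z_0 = atanh(0.18) = 0.181983
SE = 1/√(n−3) = 1/√28 = 0.188982
z = (z_r − z_0)/SE = (-0.110447 − 0.181983) / 0.188982 = -0.292430 / 0.188982 = -1.547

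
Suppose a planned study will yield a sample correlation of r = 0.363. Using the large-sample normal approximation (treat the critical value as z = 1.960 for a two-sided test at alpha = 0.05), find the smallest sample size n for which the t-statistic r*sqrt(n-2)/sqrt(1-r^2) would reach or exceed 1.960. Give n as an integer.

Need r·√(n−2)/√(1−r²) ≥ 1.960
√(n−2) ≥ 1.960·√(1−0.131769) / 0.363 = 1.960·0.931789 / 0.363 = 5.0311
n−2 ≥ 25.3120  ⇒  n ≥ 27.3120
Smallest integer n = 28

28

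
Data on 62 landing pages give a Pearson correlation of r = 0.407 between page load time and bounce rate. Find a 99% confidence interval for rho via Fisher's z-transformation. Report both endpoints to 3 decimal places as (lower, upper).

z_r = atanh(0.407) = 0.432010;  SE = 1/√(n−3) = 1/√59 = 0.130189
z-limits: 0.432010 ± 2.576·0.130189 = 0.432010 ± 0.335367 = [0.096643, 0.767377]
ρ-limits: (tanh 0.096643, tanh 0.767377) = (0.096, 0.645)

(0.096, 0.645)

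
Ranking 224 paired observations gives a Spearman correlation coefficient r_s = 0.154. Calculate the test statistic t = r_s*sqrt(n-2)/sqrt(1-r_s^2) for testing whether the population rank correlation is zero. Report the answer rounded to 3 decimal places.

t = r_s·√(n−2) / √(1−r_s²) with r_s = 0.154, n = 224
  = 0.154·√222 / √(1 − 0.023716)
  = 0.154·14.899664 / 0.988071
  = 2.294548 / 0.988071 = 2.322

2.322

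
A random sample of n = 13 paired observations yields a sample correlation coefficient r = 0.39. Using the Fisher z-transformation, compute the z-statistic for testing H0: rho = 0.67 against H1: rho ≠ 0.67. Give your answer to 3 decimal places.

z_r = atanh(0.39) = 0.411800,  z_0 = atanh(0.67) = 0.810743
SE = 1/√(n−3) = 1/√10 = 0.316228
z = (z_r − z_0)/SE = (0.411800 − 0.810743) / 0.316228 = -0.398943 / 0.316228 = -1.262

-1.262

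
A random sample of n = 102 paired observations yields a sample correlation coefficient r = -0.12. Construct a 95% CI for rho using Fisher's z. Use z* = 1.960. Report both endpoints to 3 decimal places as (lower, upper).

(-0.307, 0.076)

z_r = atanh(-0.12) = -0.120581;  SE = 1/√(n−3) = 1/√99 = 0.100504
z-limits: -0.120581 ± 1.960·0.100504 = -0.120581 ± 0.196988 = [-0.317569, 0.076407]
ρ-limits: (tanh -0.317569, tanh 0.076407) = (-0.307, 0.076)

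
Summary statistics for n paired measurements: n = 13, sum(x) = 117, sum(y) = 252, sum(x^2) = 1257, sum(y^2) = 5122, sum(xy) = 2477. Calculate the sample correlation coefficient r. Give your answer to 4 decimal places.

0.9504

S_xy = nΣxy − ΣxΣy = 13·2477 − 117·252 = 32201 − 29484 = 2717
S_xx = nΣx² − (Σx)² = 13·1257 − 117² = 16341 − 13689 = 2652
S_yy = nΣy² − (Σy)² = 13·5122 − 252² = 66586 − 63504 = 3082
r = S_xy / √(S_xx·S_yy) = 2717 / √(2652·3082) = 2717 / √8173464 = 2717 / 2858.9271 = 0.9504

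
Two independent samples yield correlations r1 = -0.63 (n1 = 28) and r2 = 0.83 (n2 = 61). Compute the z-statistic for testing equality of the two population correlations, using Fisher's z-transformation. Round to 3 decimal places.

-8.065

z1 = atanh(-0.63) = -0.741416,  z2 = atanh(0.83) = 1.188136
SE = √(1/(n1−3) + 1/(n2−3)) = √(1/25 + 1/58) = √(0.0400000 + 0.0172414) = √0.0572414 = 0.239252
z = (z1 − z2)/SE = (-0.741416 − 1.188136) / 0.239252 = -1.929552 / 0.239252 = -8.065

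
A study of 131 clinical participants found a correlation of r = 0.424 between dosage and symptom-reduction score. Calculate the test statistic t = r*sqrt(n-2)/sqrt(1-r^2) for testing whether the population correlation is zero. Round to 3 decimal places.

t = r·√(n−2) / √(1−r²) with r = 0.424, n = 131
  = 0.424·√129 / √(1 − 0.179776)
  = 0.424·11.357817 / 0.905662
  = 4.815714 / 0.905662 = 5.317

5.317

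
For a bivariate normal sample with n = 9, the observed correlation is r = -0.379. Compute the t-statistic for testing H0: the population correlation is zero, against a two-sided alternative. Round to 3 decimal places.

-1.084

t = r·√(n−2) / √(1−r²) with r = -0.379, n = 9
  = -0.379·√7 / √(1 − 0.143641)
  = -0.379·2.645751 / 0.925397
  = -1.002740 / 0.925397 = -1.084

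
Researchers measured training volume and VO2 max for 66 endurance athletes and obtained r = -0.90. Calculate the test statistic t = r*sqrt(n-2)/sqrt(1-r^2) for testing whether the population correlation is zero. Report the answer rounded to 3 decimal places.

-16.518

t = r·√(n−2) / √(1−r²) with r = -0.90, n = 66
  = -0.90·√64 / √(1 − 0.8100)
  = -0.90·8.000000 / 0.435890
  = -7.200000 / 0.435890 = -16.518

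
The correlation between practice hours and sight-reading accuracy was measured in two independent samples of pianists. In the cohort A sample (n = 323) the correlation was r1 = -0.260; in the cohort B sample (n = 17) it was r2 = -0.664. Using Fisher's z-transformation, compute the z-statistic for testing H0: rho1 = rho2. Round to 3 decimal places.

1.955

z1 = atanh(-0.260) = -0.266108,  z2 = atanh(-0.664) = -0.799934
SE = √(1/(n1−3) + 1/(n2−3)) = √(1/320 + 1/14) = √(0.0031250 + 0.0714286) = √0.0745536 = 0.273045
z = (z1 − z2)/SE = (-0.266108 − (-0.799934)) / 0.273045 = 0.533826 / 0.273045 = 1.955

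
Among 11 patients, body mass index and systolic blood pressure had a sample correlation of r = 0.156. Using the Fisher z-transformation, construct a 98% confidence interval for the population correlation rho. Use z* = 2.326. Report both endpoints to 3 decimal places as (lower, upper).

z_r = atanh(0.156) = 0.157284;  SE = 1/√(n−3) = 1/√8 = 0.353553
z-limits: 0.157284 ± 2.326·0.353553 = 0.157284 ± 0.822364 = [-0.665080, 0.979648]
ρ-limits: (tanh -0.665080, tanh 0.979648) = (-0.582, 0.753)

(-0.582, 0.753)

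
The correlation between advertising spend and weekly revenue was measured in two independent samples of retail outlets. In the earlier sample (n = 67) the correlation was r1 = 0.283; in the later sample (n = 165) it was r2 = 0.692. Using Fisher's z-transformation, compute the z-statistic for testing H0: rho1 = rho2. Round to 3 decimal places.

Fisher z-transforms: z1 = atanh(0.283) = 0.290940, z2 = atanh(0.692) = 0.851783; difference d = -0.560843
Var(d) = 1/64 + 1/162 = 0.0156250 + 0.0061728 = 0.0217978
z = d/√Var(d) = -0.560843 / √0.0217978 = -0.560843 / 0.147641 = -3.799

-3.799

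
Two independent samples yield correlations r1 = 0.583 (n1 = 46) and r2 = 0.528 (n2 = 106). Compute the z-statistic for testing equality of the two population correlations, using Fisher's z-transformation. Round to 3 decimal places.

0.439

z1 = atanh(0.583) = 0.666995,  z2 = atanh(0.528) = 0.587368
SE = √(1/(n1−3) + 1/(n2−3)) = √(1/43 + 1/103) = √(0.0232558 + 0.0097087) = √0.0329645 = 0.181561
z = (z1 − z2)/SE = (0.666995 − 0.587368) / 0.181561 = 0.079627 / 0.181561 = 0.439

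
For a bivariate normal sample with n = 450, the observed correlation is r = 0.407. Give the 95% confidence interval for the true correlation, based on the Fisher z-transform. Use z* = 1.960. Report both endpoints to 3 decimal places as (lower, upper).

(0.327, 0.481)

Fisher z: z_r = atanh(r) = ½·ln((1+0.407)/(1−0.407)) = 0.432010
SE(z) = 1/√(n−3) = 1/√447 = 0.047298
95% ⇒ z* = 1.960; margin = 1.960·0.047298 = 0.092704
CI on z-scale: (0.339306, 0.524714)
Back-transform: tanh(0.339306) = 0.326858, tanh(0.524714) = 0.481330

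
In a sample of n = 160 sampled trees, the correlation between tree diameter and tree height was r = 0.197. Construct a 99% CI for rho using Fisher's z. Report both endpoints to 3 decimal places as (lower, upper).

z_r = atanh(0.197) = 0.199609;  SE = 1/√(n−3) = 1/√157 = 0.079809
z-limits: 0.199609 ± 2.576·0.079809 = 0.199609 ± 0.205588 = [-0.005979, 0.405197]
ρ-limits: (tanh -0.005979, tanh 0.405197) = (-0.006, 0.384)

(-0.006, 0.384)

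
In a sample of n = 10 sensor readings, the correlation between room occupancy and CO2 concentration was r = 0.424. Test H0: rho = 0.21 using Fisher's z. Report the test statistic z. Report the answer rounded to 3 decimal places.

z_r = atanh(0.424) = 0.452559,  z_0 = atanh(0.21) = 0.213171
SE = 1/√(n−3) = 1/√7 = 0.377964
z = (z_r − z_0)/SE = (0.452559 − 0.213171) / 0.377964 = 0.239388 / 0.377964 = 0.633

0.633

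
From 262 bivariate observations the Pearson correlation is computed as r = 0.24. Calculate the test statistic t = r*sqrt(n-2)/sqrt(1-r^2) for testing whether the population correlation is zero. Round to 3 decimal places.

1 − r² = 1 − 0.0576 = 0.9424;  √(1−r²) = 0.970773
√(n−2) = √260 = 16.124515
t = r·√(n−2)/√(1−r²) = 0.24 · 16.124515 / 0.970773 = 3.986

3.986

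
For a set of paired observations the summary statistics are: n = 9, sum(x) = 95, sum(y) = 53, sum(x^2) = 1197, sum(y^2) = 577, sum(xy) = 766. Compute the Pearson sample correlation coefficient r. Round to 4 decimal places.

Numerator: nΣxy − (Σx)(Σy) = 9·766 − (95)(53) = 1859
Denominator: √[(nΣx²−(Σx)²)(nΣy²−(Σy)²)]
  nΣx²−(Σx)² = 9·1197 − 9025 = 1748;  nΣy²−(Σy)² = 9·577 − 2809 = 2384
  √(1748·2384) = √4167232 = 2041.3799
r = 1859 / 2041.3799 = 0.9107

0.9107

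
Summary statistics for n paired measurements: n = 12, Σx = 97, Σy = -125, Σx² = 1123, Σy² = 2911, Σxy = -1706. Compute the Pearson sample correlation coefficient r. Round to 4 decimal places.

-0.9420

S_xy = nΣxy − ΣxΣy = 12·(-1706) − 97·(-125) = -20472 − (-12125) = -8347
S_xx = nΣx² − (Σx)² = 12·1123 − 97² = 13476 − 9409 = 4067
S_yy = nΣy² − (Σy)² = 12·2911 − (-125)² = 34932 − 15625 = 19307
r = S_xy / √(S_xx·S_yy) = -8347 / √(4067·19307) = -8347 / √78521569 = -8347 / 8861.2397 = -0.9420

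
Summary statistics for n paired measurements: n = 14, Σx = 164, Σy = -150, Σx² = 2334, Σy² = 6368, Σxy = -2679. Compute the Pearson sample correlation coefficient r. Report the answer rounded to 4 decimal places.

-0.6575

S_xy = nΣxy − ΣxΣy = 14·(-2679) − 164·(-150) = -37506 − (-24600) = -12906
S_xx = nΣx² − (Σx)² = 14·2334 − 164² = 32676 − 26896 = 5780
S_yy = nΣy² − (Σy)² = 14·6368 − (-150)² = 89152 − 22500 = 66652
r = S_xy / √(S_xx·S_yy) = -12906 / √(5780·66652) = -12906 / √385248560 = -12906 / 19627.7497 = -0.6575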